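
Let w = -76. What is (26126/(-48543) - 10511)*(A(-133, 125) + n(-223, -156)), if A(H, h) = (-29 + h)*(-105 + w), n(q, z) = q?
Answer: 8980093880801/48543 ≈ 1.8499e+8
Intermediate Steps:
A(H, h) = 5249 - 181*h (A(H, h) = (-29 + h)*(-105 - 76) = (-29 + h)*(-181) = 5249 - 181*h)
(26126/(-48543) - 10511)*(A(-133, 125) + n(-223, -156)) = (26126/(-48543) - 10511)*((5249 - 181*125) - 223) = (26126*(-1/48543) - 10511)*((5249 - 22625) - 223) = (-26126/48543 - 10511)*(-17376 - 223) = -510261599/48543*(-17599) = 8980093880801/48543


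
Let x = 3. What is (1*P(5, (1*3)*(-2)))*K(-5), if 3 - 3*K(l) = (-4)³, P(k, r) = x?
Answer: 67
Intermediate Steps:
P(k, r) = 3
K(l) = 67/3 (K(l) = 1 - ⅓*(-4)³ = 1 - ⅓*(-64) = 1 + 64/3 = 67/3)
(1*P(5, (1*3)*(-2)))*K(-5) = (1*3)*(67/3) = 3*(67/3) = 67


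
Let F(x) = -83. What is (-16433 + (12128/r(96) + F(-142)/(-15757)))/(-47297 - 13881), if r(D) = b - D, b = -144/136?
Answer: 636820957/2352914025 ≈ 0.27065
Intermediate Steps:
b = -18/17 (b = -144*1/136 = -18/17 ≈ -1.0588)
r(D) = -18/17 - D
(-16433 + (12128/r(96) + F(-142)/(-15757)))/(-47297 - 13881) = (-16433 + (12128/(-18/17 - 1*96) - 83/(-15757)))/(-47297 - 13881) = (-16433 + (12128/(-18/17 - 96) - 83*(-1/15757)))/(-61178) = (-16433 + (12128/(-1650/17) + 83/15757))*(-1/61178) = (-16433 + (12128*(-17/1650) + 83/15757))*(-1/61178) = (-16433 + (-103088/825 + 83/15757))*(-1/61178) = (-16433 - 1624289141/12999525)*(-1/61178) = -215245483466/12999525*(-1/61178) = 636820957/2352914025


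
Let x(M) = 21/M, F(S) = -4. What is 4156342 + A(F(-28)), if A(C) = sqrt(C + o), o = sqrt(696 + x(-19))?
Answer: 4156342 + sqrt(-1444 + 171*sqrt(3097))/19 ≈ 4.1563e+6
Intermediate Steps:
o = 9*sqrt(3097)/19 (o = sqrt(696 + 21/(-19)) = sqrt(696 + 21*(-1/19)) = sqrt(696 - 21/19) = sqrt(13203/19) = 9*sqrt(3097)/19 ≈ 26.361)
A(C) = sqrt(C + 9*sqrt(3097)/19)
4156342 + A(F(-28)) = 4156342 + sqrt(171*sqrt(3097) + 361*(-4))/19 = 4156342 + sqrt(171*sqrt(3097) - 1444)/19 = 4156342 + sqrt(-1444 + 171*sqrt(3097))/19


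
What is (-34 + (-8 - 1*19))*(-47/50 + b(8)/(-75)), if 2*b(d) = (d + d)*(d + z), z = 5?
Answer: 21289/150 ≈ 141.93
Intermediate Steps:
b(d) = d*(5 + d) (b(d) = ((d + d)*(d + 5))/2 = ((2*d)*(5 + d))/2 = (2*d*(5 + d))/2 = d*(5 + d))
(-34 + (-8 - 1*19))*(-47/50 + b(8)/(-75)) = (-34 + (-8 - 1*19))*(-47/50 + (8*(5 + 8))/(-75)) = (-34 + (-8 - 19))*(-47*1/50 + (8*13)*(-1/75)) = (-34 - 27)*(-47/50 + 104*(-1/75)) = -61*(-47/50 - 104/75) = -61*(-349/150) = 21289/150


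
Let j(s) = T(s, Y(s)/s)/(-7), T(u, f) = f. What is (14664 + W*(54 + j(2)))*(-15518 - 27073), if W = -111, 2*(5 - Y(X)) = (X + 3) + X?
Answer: -10353573963/28 ≈ -3.6977e+8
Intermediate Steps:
Y(X) = 7/2 - X (Y(X) = 5 - ((X + 3) + X)/2 = 5 - ((3 + X) + X)/2 = 5 - (3 + 2*X)/2 = 5 + (-3/2 - X) = 7/2 - X)
j(s) = -(7/2 - s)/(7*s) (j(s) = ((7/2 - s)/s)/(-7) = ((7/2 - s)/s)*(-⅐) = -(7/2 - s)/(7*s))
(14664 + W*(54 + j(2)))*(-15518 - 27073) = (14664 - 111*(54 + (1/14)*(-7 + 2*2)/2))*(-15518 - 27073) = (14664 - 111*(54 + (1/14)*(½)*(-7 + 4)))*(-42591) = (14664 - 111*(54 + (1/14)*(½)*(-3)))*(-42591) = (14664 - 111*(54 - 3/28))*(-42591) = (14664 - 111*1509/28)*(-42591) = (14664 - 167499/28)*(-42591) = (243093/28)*(-42591) = -10353573963/28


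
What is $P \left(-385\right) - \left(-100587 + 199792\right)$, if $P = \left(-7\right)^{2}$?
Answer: $-118070$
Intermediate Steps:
$P = 49$
$P \left(-385\right) - \left(-100587 + 199792\right) = 49 \left(-385\right) - \left(-100587 + 199792\right) = -18865 - 99205 = -118070$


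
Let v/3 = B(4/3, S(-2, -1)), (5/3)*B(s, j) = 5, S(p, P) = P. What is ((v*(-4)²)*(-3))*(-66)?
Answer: 28512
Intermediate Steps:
B(s, j) = 3 (B(s, j) = (⅗)*5 = 3)
v = 9 (v = 3*3 = 9)
((v*(-4)²)*(-3))*(-66) = ((9*(-4)²)*(-3))*(-66) = ((9*16)*(-3))*(-66) = (144*(-3))*(-66) = -432*(-66) = 28512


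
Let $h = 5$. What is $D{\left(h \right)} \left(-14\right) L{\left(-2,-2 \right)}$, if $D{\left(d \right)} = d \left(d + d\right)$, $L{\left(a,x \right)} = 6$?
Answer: $-4200$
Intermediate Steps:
$D{\left(d \right)} = 2 d^{2}$ ($D{\left(d \right)} = d 2 d = 2 d^{2}$)
$D{\left(h \right)} \left(-14\right) L{\left(-2,-2 \right)} = 2 \cdot 5^{2} \left(-14\right) 6 = 2 \cdot 25 \left(-14\right) 6 = 50 \left(-14\right) 6 = \left(-700\right) 6 = -4200$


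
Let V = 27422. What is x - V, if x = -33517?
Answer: -60939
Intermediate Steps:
x - V = -33517 - 1*27422 = -33517 - 27422 = -60939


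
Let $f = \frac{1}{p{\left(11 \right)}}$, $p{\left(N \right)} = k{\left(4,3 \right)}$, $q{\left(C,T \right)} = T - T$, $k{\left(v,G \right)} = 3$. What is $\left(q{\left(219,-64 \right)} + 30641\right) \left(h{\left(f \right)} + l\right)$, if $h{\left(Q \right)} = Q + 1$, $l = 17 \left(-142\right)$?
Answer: $- \frac{221779558}{3} \approx -7.3927 \cdot 10^{7}$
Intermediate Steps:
$q{\left(C,T \right)} = 0$
$p{\left(N \right)} = 3$
$l = -2414$
$f = \frac{1}{3} \approx 0.33333$
$h{\left(Q \right)} = 1 + Q$
$\left(q{\left(219,-64 \right)} + 30641\right) \left(h{\left(f \right)} + l\right) = \left(0 + 30641\right) \left(\left(1 + \frac{1}{3}\right) - 2414\right) = 30641 \left(\frac{4}{3} - 2414\right) = 30641 \left(- \frac{7238}{3}\right) = - \frac{221779558}{3}$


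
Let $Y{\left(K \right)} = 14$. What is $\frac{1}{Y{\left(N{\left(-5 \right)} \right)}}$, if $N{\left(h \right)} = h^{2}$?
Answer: $\frac{1}{14} \approx 0.071429$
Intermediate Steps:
$\frac{1}{Y{\left(N{\left(-5 \right)} \right)}} = \frac{1}{14}$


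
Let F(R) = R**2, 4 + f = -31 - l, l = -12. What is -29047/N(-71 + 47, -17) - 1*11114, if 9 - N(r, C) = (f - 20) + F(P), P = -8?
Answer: -104321/12 ≈ -8693.4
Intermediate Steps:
f = -23 (f = -4 + (-31 - 1*(-12)) = -4 + (-31 + 12) = -4 - 19 = -23)
N(r, C) = -12 (N(r, C) = 9 - ((-23 - 20) + (-8)**2) = 9 - (-43 + 64) = 9 - 1*21 = 9 - 21 = -12)
-29047/N(-71 + 47, -17) - 1*11114 = -29047/(-12) - 1*11114 = -29047*(-1/12) - 11114 = 29047/12 - 11114 = -104321/12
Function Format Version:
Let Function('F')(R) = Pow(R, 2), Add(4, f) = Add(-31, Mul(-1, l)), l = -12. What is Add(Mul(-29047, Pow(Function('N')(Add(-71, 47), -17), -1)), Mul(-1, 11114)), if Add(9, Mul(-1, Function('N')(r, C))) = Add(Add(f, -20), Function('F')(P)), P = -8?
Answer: Rational(-104321, 12) ≈ -8693.4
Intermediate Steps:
f = -23 (f = Add(-4, Add(-31, Mul(-1, -12))) = Add(-4, Add(-31, 12)) = Add(-4, -19) = -23)
Function('N')(r, C) = -12 (Function('N')(r, C) = Add(9, Mul(-1, Add(Add(-23, -20), Pow(-8, 2)))) = Add(9, Mul(-1, Add(-43, 64))) = Add(9, Mul(-1, 21)) = Add(9, -21) = -12)
Add(Mul(-29047, Pow(Function('N')(Add(-71, 47), -17), -1)), Mul(-1, 11114)) = Add(Mul(-29047, Pow(-12, -1)), Mul(-1, 11114)) = Add(Mul(-29047, Rational(-1, 12)), -11114) = Add(Rational(29047, 12), -11114) = Rational(-104321, 12)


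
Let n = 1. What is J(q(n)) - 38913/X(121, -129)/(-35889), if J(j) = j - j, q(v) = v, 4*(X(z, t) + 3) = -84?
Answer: -1853/41016 ≈ -0.045177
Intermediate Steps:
X(z, t) = -24 (X(z, t) = -3 + (1/4)*(-84) = -3 - 21 = -24)
J(j) = 0
J(q(n)) - 38913/X(121, -129)/(-35889) = 0 - 38913/(-24)/(-35889) = 0 - 38913*(-1/24)*(-1)/35889 = 0 - (-12971)*(-1)/(8*35889) = 0 - 1*1853/41016 = 0 - 1853/41016 = -1853/41016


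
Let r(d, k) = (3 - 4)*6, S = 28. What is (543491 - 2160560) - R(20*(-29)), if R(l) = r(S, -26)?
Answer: -1617063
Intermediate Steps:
r(d, k) = -6 (r(d, k) = -1*6 = -6)
R(l) = -6
(543491 - 2160560) - R(20*(-29)) = (543491 - 2160560) - 1*(-6) = -1617069 + 6 = -1617063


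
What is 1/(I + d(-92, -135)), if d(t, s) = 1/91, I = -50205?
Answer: -91/4568654 ≈ -1.9918e-5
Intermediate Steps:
d(t, s) = 1/91
1/(I + d(-92, -135)) = 1/(-50205 + 1/91) = 1/(-4568654/91) = -91/4568654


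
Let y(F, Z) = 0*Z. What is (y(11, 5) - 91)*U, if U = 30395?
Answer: -2765945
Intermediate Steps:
y(F, Z) = 0
(y(11, 5) - 91)*U = (0 - 91)*30395 = -91*30395 = -2765945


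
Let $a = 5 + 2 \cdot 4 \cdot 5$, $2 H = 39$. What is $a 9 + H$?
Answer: $\frac{849}{2} \approx 424.5$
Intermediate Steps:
$H = \frac{39}{2}$ ($H = \frac{1}{2} \cdot 39 = \frac{39}{2} \approx 19.5$)
$a = 45$ ($a = 5 + 2 \cdot 20 = 5 + 40 = 45$)
$a 9 + H = 45 \cdot 9 + \frac{39}{2} = 405 + \frac{39}{2} = \frac{849}{2}$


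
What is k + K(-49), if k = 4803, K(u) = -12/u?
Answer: 235359/49 ≈ 4803.2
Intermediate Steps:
k + K(-49) = 4803 - 12/(-49) = 4803 - 12*(-1/49) = 4803 + 12/49 = 235359/49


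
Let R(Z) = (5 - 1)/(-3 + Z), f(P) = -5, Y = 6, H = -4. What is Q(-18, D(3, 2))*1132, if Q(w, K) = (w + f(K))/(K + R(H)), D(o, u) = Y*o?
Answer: -91126/61 ≈ -1493.9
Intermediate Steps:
R(Z) = 4/(-3 + Z)
D(o, u) = 6*o
Q(w, K) = (-5 + w)/(-4/7 + K) (Q(w, K) = (w - 5)/(K + 4/(-3 - 4)) = (-5 + w)/(K + 4/(-7)) = (-5 + w)/(K + 4*(-⅐)) = (-5 + w)/(K - 4/7) = (-5 + w)/(-4/7 + K))
Q(-18, D(3, 2))*1132 = (7*(-5 - 18)/(-4 + 7*(6*3)))*1132 = (7*(-23)/(-4 + 7*18))*1132 = (7*(-23)/(-4 + 126))*1132 = (7*(-23)/122)*1132 = (7*(1/122)*(-23))*1132 = -161/122*1132 = -91126/61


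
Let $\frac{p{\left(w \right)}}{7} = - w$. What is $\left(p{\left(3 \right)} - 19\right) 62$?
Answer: $-2480$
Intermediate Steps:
$p{\left(w \right)} = - 7 w$ ($p{\left(w \right)} = 7 \left(- w\right) = - 7 w$)
$\left(p{\left(3 \right)} - 19\right) 62 = \left(\left(-7\right) 3 - 19\right) 62 = \left(-21 - 19\right) 62 = \left(-40\right) 62 = -2480$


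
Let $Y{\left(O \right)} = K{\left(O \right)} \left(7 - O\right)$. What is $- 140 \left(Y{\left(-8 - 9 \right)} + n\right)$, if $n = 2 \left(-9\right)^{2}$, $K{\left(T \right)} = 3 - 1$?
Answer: $-29400$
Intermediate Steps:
$K{\left(T \right)} = 2$
$Y{\left(O \right)} = 14 - 2 O$ ($Y{\left(O \right)} = 2 \left(7 - O\right) = 14 - 2 O$)
$n = 162$ ($n = 2 \cdot 81 = 162$)
$- 140 \left(Y{\left(-8 - 9 \right)} + n\right) = - 140 \left(\left(14 - 2 \left(-8 - 9\right)\right) + 162\right) = - 140 \left(\left(14 - -34\right) + 162\right) = - 140 \left(\left(14 + 34\right) + 162\right) = - 140 \left(48 + 162\right) = \left(-140\right) 210 = -29400$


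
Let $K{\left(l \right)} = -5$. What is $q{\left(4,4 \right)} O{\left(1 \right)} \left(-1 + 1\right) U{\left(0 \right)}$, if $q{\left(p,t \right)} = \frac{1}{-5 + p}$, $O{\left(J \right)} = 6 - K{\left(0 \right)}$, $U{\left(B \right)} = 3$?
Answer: $0$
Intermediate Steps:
$O{\left(J \right)} = 11$ ($O{\left(J \right)} = 6 - -5 = 6 + 5 = 11$)
$q{\left(4,4 \right)} O{\left(1 \right)} \left(-1 + 1\right) U{\left(0 \right)} = \frac{11 \left(-1 + 1\right)}{-5 + 4} \cdot 3 = \frac{11 \cdot 0}{-1} \cdot 3 = \left(-1\right) 0 \cdot 3 = 0 \cdot 3 = 0$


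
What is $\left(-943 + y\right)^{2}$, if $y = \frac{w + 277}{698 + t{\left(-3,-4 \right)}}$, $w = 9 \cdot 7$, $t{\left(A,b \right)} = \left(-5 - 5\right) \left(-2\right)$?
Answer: $\frac{114492226689}{128881} \approx 8.8836 \cdot 10^{5}$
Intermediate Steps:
$t{\left(A,b \right)} = 20$ ($t{\left(A,b \right)} = \left(-10\right) \left(-2\right) = 20$)
$w = 63$
$y = \frac{170}{359}$ ($y = \frac{63 + 277}{698 + 20} = \frac{340}{718} = 340 \cdot \frac{1}{718} = \frac{170}{359} \approx 0.47354$)
$\left(-943 + y\right)^{2} = \left(-943 + \frac{170}{359}\right)^{2} = \left(- \frac{338367}{359}\right)^{2} = \frac{114492226689}{128881}$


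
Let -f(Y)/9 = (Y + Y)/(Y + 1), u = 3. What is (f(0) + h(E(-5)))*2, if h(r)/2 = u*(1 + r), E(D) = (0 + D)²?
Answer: 312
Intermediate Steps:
E(D) = D²
h(r) = 6 + 6*r (h(r) = 2*(3*(1 + r)) = 2*(3 + 3*r) = 6 + 6*r)
f(Y) = -18*Y/(1 + Y) (f(Y) = -9*(Y + Y)/(Y + 1) = -9*2*Y/(1 + Y) = -18*Y/(1 + Y))
(f(0) + h(E(-5)))*2 = (-18*0/(1 + 0) + (6 + 6*(-5)²))*2 = (-18*0/1 + (6 + 6*25))*2 = (-18*0*1 + (6 + 150))*2 = (0 + 156)*2 = 156*2 = 312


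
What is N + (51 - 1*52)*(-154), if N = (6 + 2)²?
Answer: 218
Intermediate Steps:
N = 64 (N = 8² = 64)
N + (51 - 1*52)*(-154) = 64 + (51 - 1*52)*(-154) = 64 + (51 - 52)*(-154) = 64 - 1*(-154) = 64 + 154 = 218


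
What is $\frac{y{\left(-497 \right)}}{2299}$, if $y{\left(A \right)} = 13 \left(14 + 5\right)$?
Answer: $\frac{13}{121} \approx 0.10744$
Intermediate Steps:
$y{\left(A \right)} = 247$ ($y{\left(A \right)} = 13 \cdot 19 = 247$)
$\frac{y{\left(-497 \right)}}{2299} = \frac{247}{2299} = 247 \cdot \frac{1}{2299} = \frac{13}{121}$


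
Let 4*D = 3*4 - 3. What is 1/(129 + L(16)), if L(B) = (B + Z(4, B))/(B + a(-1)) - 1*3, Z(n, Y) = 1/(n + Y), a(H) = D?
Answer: 365/46311 ≈ 0.0078815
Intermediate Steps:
D = 9/4 (D = (3*4 - 3)/4 = (12 - 3)/4 = (¼)*9 = 9/4 ≈ 2.2500)
a(H) = 9/4
Z(n, Y) = 1/(Y + n)
L(B) = -3 + (B + 1/(4 + B))/(9/4 + B) (L(B) = (B + 1/(B + 4))/(B + 9/4) - 1*3 = (B + 1/(4 + B))/(9/4 + B) - 3 = -3 + (B + 1/(4 + B))/(9/4 + B))
1/(129 + L(16)) = 1/(129 + (4 - (4 + 16)*(27 + 8*16))/((4 + 16)*(9 + 4*16))) = 1/(129 + (4 - 1*20*(27 + 128))/(20*(9 + 64))) = 1/(129 + (1/20)*(4 - 1*20*155)/73) = 1/(129 + (1/20)*(1/73)*(4 - 3100)) = 1/(129 + (1/20)*(1/73)*(-3096)) = 1/(129 - 774/365) = 1/(46311/365) = 365/46311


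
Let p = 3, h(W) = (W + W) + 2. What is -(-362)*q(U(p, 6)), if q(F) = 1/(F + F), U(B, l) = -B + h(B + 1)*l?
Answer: 181/57 ≈ 3.1754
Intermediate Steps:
h(W) = 2 + 2*W (h(W) = 2*W + 2 = 2 + 2*W)
U(B, l) = -B + l*(4 + 2*B) (U(B, l) = -B + (2 + 2*(B + 1))*l = -B + (2 + 2*(1 + B))*l = -B + (2 + (2 + 2*B))*l = -B + (4 + 2*B)*l = -B + l*(4 + 2*B))
q(F) = 1/(2*F)
-(-362)*q(U(p, 6)) = -(-362)*1/(2*(-1*3 + 2*6*(2 + 3))) = -(-362)*1/(2*(-3 + 2*6*5)) = -(-362)*1/(2*(-3 + 60)) = -(-362)*(½)/57 = -(-362)*(½)*(1/57) = -(-362)/114 = -1*(-181/57) = 181/57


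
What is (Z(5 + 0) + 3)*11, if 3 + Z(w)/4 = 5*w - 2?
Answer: 913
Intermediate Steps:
Z(w) = -20 + 20*w (Z(w) = -12 + 4*(5*w - 2) = -12 + 4*(-2 + 5*w) = -12 + (-8 + 20*w) = -20 + 20*w)
(Z(5 + 0) + 3)*11 = ((-20 + 20*(5 + 0)) + 3)*11 = ((-20 + 20*5) + 3)*11 = ((-20 + 100) + 3)*11 = (80 + 3)*11 = 83*11 = 913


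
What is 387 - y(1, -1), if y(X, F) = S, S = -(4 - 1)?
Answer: 390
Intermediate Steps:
S = -3 (S = -1*3 = -3)
y(X, F) = -3
387 - y(1, -1) = 387 - 1*(-3) = 387 + 3 = 390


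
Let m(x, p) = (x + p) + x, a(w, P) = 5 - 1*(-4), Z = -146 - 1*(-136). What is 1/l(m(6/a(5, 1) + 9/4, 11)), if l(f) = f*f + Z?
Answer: 36/9841 ≈ 0.0036582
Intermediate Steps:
Z = -10 (Z = -146 + 136 = -10)
a(w, P) = 9 (a(w, P) = 5 + 4 = 9)
m(x, p) = p + 2*x (m(x, p) = (p + x) + x = p + 2*x)
l(f) = -10 + f**2 (l(f) = f*f - 10 = f**2 - 10 = -10 + f**2)
1/l(m(6/a(5, 1) + 9/4, 11)) = 1/(-10 + (11 + 2*(6/9 + 9/4))**2) = 1/(-10 + (11 + 2*(6*(1/9) + 9*(1/4)))**2) = 1/(-10 + (11 + 2*(2/3 + 9/4))**2) = 1/(-10 + (11 + 2*(35/12))**2) = 1/(-10 + (11 + 35/6)**2) = 1/(-10 + (101/6)**2) = 1/(-10 + 10201/36) = 1/(9841/36) = 36/9841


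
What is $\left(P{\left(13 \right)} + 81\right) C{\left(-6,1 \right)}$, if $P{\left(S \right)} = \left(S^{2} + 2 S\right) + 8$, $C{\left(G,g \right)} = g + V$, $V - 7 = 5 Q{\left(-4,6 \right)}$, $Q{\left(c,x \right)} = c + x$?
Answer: $5112$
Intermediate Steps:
$V = 17$ ($V = 7 + 5 \left(-4 + 6\right) = 7 + 5 \cdot 2 = 7 + 10 = 17$)
$C{\left(G,g \right)} = 17 + g$ ($C{\left(G,g \right)} = g + 17 = 17 + g$)
$P{\left(S \right)} = 8 + S^{2} + 2 S$
$\left(P{\left(13 \right)} + 81\right) C{\left(-6,1 \right)} = \left(\left(8 + 13^{2} + 2 \cdot 13\right) + 81\right) \left(17 + 1\right) = \left(\left(8 + 169 + 26\right) + 81\right) 18 = \left(203 + 81\right) 18 = 284 \cdot 18 = 5112$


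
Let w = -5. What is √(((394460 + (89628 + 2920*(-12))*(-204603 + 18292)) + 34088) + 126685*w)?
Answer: I*√10170549745 ≈ 1.0085e+5*I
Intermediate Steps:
√(((394460 + (89628 + 2920*(-12))*(-204603 + 18292)) + 34088) + 126685*w) = √(((394460 + (89628 + 2920*(-12))*(-204603 + 18292)) + 34088) + 126685*(-5)) = √(((394460 + (89628 - 35040)*(-186311)) + 34088) - 633425) = √(((394460 + 54588*(-186311)) + 34088) - 633425) = √(((394460 - 10170344868) + 34088) - 633425) = √((-10169950408 + 34088) - 633425) = √(-10169916320 - 633425) = √(-10170549745) = I*√10170549745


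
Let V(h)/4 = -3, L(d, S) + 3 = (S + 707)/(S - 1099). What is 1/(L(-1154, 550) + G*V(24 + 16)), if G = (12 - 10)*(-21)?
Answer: 183/91264 ≈ 0.0020052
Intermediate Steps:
L(d, S) = -3 + (707 + S)/(-1099 + S) (L(d, S) = -3 + (S + 707)/(S - 1099) = -3 + (707 + S)/(-1099 + S))
V(h) = -12 (V(h) = 4*(-3) = -12)
G = -42 (G = 2*(-21) = -42)
1/(L(-1154, 550) + G*V(24 + 16)) = 1/(2*(2002 - 1*550)/(-1099 + 550) - 42*(-12)) = 1/(2*(2002 - 550)/(-549) + 504) = 1/(2*(-1/549)*1452 + 504) = 1/(-968/183 + 504) = 1/(91264/183) = 183/91264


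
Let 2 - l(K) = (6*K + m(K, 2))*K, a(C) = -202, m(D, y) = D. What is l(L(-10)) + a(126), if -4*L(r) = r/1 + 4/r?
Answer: -6183/25 ≈ -247.32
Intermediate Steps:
L(r) = -1/r - r/4 (L(r) = -(r/1 + 4/r)/4 = -(r*1 + 4/r)/4 = -(r + 4/r)/4 = -1/r - r/4)
l(K) = 2 - 7*K² (l(K) = 2 - (6*K + K)*K = 2 - 7*K*K = 2 - 7*K²)
l(L(-10)) + a(126) = (2 - 7*(-1/(-10) - ¼*(-10))²) - 202 = (2 - 7*(-1*(-⅒) + 5/2)²) - 202 = (2 - 7*(⅒ + 5/2)²) - 202 = (2 - 7*(13/5)²) - 202 = (2 - 7*169/25) - 202 = (2 - 1183/25) - 202 = -1133/25 - 202 = -6183/25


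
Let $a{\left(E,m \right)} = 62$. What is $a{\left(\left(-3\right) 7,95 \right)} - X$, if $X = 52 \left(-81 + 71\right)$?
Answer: $582$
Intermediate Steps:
$X = -520$ ($X = 52 \left(-10\right) = -520$)
$a{\left(\left(-3\right) 7,95 \right)} - X = 62 - -520 = 62 + 520 = 582$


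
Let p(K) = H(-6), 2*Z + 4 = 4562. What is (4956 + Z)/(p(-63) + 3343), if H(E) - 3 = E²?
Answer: 7235/3382 ≈ 2.1393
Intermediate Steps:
Z = 2279 (Z = -2 + (½)*4562 = -2 + 2281 = 2279)
H(E) = 3 + E²
p(K) = 39 (p(K) = 3 + (-6)² = 3 + 36 = 39)
(4956 + Z)/(p(-63) + 3343) = (4956 + 2279)/(39 + 3343) = 7235/3382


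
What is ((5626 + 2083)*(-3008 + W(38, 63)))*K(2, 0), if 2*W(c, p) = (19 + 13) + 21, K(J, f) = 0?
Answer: 0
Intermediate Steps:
W(c, p) = 53/2 (W(c, p) = ((19 + 13) + 21)/2 = (32 + 21)/2 = (½)*53 = 53/2)
((5626 + 2083)*(-3008 + W(38, 63)))*K(2, 0) = ((5626 + 2083)*(-3008 + 53/2))*0 = (7709*(-5963/2))*0 = -45968767/2*0 = 0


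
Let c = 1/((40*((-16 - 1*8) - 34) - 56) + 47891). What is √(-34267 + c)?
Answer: 2*I*√17747009717390/45515 ≈ 185.11*I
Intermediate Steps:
c = 1/45515 (c = 1/((40*((-16 - 8) - 34) - 56) + 47891) = 1/((40*(-24 - 34) - 56) + 47891) = 1/((40*(-58) - 56) + 47891) = 1/((-2320 - 56) + 47891) = 1/(-2376 + 47891) = 1/45515 ≈ 2.1971e-5)
√(-34267 + c) = √(-34267 + 1/45515) = √(-1559662504/45515) = 2*I*√17747009717390/45515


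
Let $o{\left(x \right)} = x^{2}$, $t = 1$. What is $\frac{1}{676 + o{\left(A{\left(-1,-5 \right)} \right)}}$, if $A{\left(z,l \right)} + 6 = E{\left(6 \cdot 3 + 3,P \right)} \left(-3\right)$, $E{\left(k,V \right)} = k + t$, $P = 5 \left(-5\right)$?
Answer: $\frac{1}{5860} \approx 0.00017065$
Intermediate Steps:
$P = -25$
$E{\left(k,V \right)} = 1 + k$ ($E{\left(k,V \right)} = k + 1 = 1 + k$)
$A{\left(z,l \right)} = -72$ ($A{\left(z,l \right)} = -6 + \left(1 + \left(6 \cdot 3 + 3\right)\right) \left(-3\right) = -6 + \left(1 + \left(18 + 3\right)\right) \left(-3\right) = -6 + \left(1 + 21\right) \left(-3\right) = -6 + 22 \left(-3\right) = -6 - 66 = -72$)
$\frac{1}{676 + o{\left(A{\left(-1,-5 \right)} \right)}} = \frac{1}{676 + \left(-72\right)^{2}} = \frac{1}{676 + 5184} = \frac{1}{5860}$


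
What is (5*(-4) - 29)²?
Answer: 2401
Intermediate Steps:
(5*(-4) - 29)² = (-20 - 29)² = (-49)² = 2401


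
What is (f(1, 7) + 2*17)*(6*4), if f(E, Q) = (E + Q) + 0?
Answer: 1008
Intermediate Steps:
f(E, Q) = E + Q
(f(1, 7) + 2*17)*(6*4) = ((1 + 7) + 2*17)*(6*4) = (8 + 34)*24 = 42*24 = 1008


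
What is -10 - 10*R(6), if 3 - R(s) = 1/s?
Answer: -115/3 ≈ -38.333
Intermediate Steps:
R(s) = 3 - 1/s
-10 - 10*R(6) = -10 - 10*(3 - 1/6) = -10 - 10*17/6 = -10 - 85/3 = -115/3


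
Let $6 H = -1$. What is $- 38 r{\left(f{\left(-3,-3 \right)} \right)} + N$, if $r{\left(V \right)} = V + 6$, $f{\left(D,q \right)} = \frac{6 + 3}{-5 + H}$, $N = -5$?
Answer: $- \frac{5171}{31} \approx -166.81$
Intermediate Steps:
$H = - \frac{1}{6}$ ($H = \frac{1}{6} \left(-1\right) = - \frac{1}{6} \approx -0.16667$)
$f{\left(D,q \right)} = - \frac{54}{31}$ ($f{\left(D,q \right)} = \frac{6 + 3}{-5 - \frac{1}{6}} = \frac{9}{- \frac{31}{6}} = 9 \left(- \frac{6}{31}\right) = - \frac{54}{31}$)
$r{\left(V \right)} = 6 + V$
$- 38 r{\left(f{\left(-3,-3 \right)} \right)} + N = - 38 \left(6 - \frac{54}{31}\right) - 5 = \left(-38\right) \frac{132}{31} - 5 = - \frac{5016}{31} - 5 = - \frac{5171}{31}$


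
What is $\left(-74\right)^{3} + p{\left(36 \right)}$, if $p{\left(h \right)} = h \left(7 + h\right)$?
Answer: $-403676$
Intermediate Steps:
$\left(-74\right)^{3} + p{\left(36 \right)} = \left(-74\right)^{3} + 36 \left(7 + 36\right) = -405224 + 36 \cdot 43 = -405224 + 1548 = -403676$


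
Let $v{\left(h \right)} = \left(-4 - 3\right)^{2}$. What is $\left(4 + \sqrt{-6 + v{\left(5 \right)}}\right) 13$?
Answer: $52 + 13 \sqrt{43} \approx 137.25$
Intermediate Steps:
$v{\left(h \right)} = 49$ ($v{\left(h \right)} = \left(-7\right)^{2} = 49$)
$\left(4 + \sqrt{-6 + v{\left(5 \right)}}\right) 13 = \left(4 + \sqrt{-6 + 49}\right) 13 = \left(4 + \sqrt{43}\right) 13 = 52 + 13 \sqrt{43}$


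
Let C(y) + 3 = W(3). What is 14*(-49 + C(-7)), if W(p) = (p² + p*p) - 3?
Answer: -518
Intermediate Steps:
W(p) = -3 + 2*p² (W(p) = (p² + p²) - 3 = 2*p² - 3 = -3 + 2*p²)
C(y) = 12 (C(y) = -3 + (-3 + 2*3²) = -3 + (-3 + 2*9) = -3 + (-3 + 18) = -3 + 15 = 12)
14*(-49 + C(-7)) = 14*(-49 + 12) = 14*(-37) = -518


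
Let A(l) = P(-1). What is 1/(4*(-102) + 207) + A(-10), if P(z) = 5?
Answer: 1004/201 ≈ 4.9950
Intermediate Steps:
A(l) = 5
1/(4*(-102) + 207) + A(-10) = 1/(4*(-102) + 207) + 5 = 1/(-408 + 207) + 5 = 1/(-201) + 5 = -1/201 + 5 = 1004/201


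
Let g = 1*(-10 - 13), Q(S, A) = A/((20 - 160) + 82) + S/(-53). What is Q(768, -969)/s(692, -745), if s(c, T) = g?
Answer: -6813/70702 ≈ -0.096362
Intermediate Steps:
Q(S, A) = -S/53 - A/58 (Q(S, A) = A/(-140 + 82) + S*(-1/53) = A/(-58) - S/53 = A*(-1/58) - S/53 = -A/58 - S/53 = -S/53 - A/58)
g = -23 (g = 1*(-23) = -23)
s(c, T) = -23
Q(768, -969)/s(692, -745) = (-1/53*768 - 1/58*(-969))/(-23) = (-768/53 + 969/58)*(-1/23) = (6813/3074)*(-1/23) = -6813/70702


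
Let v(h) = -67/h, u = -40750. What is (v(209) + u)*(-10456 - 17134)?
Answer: 234978981030/209 ≈ 1.1243e+9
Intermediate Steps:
(v(209) + u)*(-10456 - 17134) = (-67/209 - 40750)*(-10456 - 17134) = (-67*1/209 - 40750)*(-27590) = (-67/209 - 40750)*(-27590) = -8516817/209*(-27590) = 234978981030/209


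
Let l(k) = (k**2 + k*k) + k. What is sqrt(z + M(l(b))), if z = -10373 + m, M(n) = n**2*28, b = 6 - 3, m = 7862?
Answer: 3*sqrt(1093) ≈ 99.182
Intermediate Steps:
b = 3
l(k) = k + 2*k**2 (l(k) = (k**2 + k**2) + k = 2*k**2 + k = k + 2*k**2)
M(n) = 28*n**2
z = -2511 (z = -10373 + 7862 = -2511)
sqrt(z + M(l(b))) = sqrt(-2511 + 28*(3*(1 + 2*3))**2) = sqrt(-2511 + 28*(3*(1 + 6))**2) = sqrt(-2511 + 28*(3*7)**2) = sqrt(-2511 + 28*21**2) = sqrt(-2511 + 28*441) = sqrt(-2511 + 12348) = sqrt(9837) = 3*sqrt(1093)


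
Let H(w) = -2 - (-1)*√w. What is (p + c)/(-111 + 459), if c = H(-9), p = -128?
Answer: -65/174 + I/116 ≈ -0.37356 + 0.0086207*I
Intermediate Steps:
H(w) = -2 + √w
c = -2 + 3*I (c = -2 + √(-9) = -2 + 3*I ≈ -2.0 + 3.0*I)
(p + c)/(-111 + 459) = (-128 + (-2 + 3*I))/(-111 + 459) = (-130 + 3*I)/348 = (-130 + 3*I)*(1/348) = -65/174 + I/116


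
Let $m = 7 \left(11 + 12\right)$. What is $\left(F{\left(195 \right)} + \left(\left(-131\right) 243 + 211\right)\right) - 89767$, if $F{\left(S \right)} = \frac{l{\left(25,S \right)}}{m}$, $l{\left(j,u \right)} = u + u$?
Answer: $- \frac{19543239}{161} \approx -1.2139 \cdot 10^{5}$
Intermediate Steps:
$l{\left(j,u \right)} = 2 u$
$m = 161$ ($m = 7 \cdot 23 = 161$)
$F{\left(S \right)} = \frac{2 S}{161}$
$\left(F{\left(195 \right)} + \left(\left(-131\right) 243 + 211\right)\right) - 89767 = \left(\frac{2}{161} \cdot 195 + \left(\left(-131\right) 243 + 211\right)\right) - 89767 = \left(\frac{390}{161} + \left(-31833 + 211\right)\right) - 89767 = \left(\frac{390}{161} - 31622\right) - 89767 = - \frac{5090752}{161} - 89767 = - \frac{19543239}{161}$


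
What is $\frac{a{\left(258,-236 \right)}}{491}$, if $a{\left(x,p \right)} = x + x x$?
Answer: $\frac{66822}{491} \approx 136.09$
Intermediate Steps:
$a{\left(x,p \right)} = x + x^{2}$
$\frac{a{\left(258,-236 \right)}}{491} = \frac{258 \left(1 + 258\right)}{491} = 258 \cdot 259 \cdot \frac{1}{491} = 66822 \cdot \frac{1}{491} = \frac{66822}{491}$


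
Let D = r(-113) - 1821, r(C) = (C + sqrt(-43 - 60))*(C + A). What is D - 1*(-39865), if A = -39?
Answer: 55220 - 152*I*sqrt(103) ≈ 55220.0 - 1542.6*I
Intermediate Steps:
r(C) = (-39 + C)*(C + I*sqrt(103)) (r(C) = (C + sqrt(-43 - 60))*(C - 39) = (C + sqrt(-103))*(-39 + C) = (C + I*sqrt(103))*(-39 + C) = (-39 + C)*(C + I*sqrt(103)))
D = 15355 - 152*I*sqrt(103) (D = ((-113)**2 - 39*(-113) - 39*I*sqrt(103) + I*(-113)*sqrt(103)) - 1821 = (12769 + 4407 - 39*I*sqrt(103) - 113*I*sqrt(103)) - 1821 = (17176 - 152*I*sqrt(103)) - 1821 = 15355 - 152*I*sqrt(103) ≈ 15355.0 - 1542.6*I)
D - 1*(-39865) = (15355 - 152*I*sqrt(103)) - 1*(-39865) = (15355 - 152*I*sqrt(103)) + 39865 = 55220 - 152*I*sqrt(103)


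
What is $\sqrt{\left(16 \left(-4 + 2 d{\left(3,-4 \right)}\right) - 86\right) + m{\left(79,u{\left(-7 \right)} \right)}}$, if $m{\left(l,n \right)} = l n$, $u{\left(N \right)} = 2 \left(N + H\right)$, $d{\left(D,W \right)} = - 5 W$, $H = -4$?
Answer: $4 i \sqrt{78} \approx 35.327 i$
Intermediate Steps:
$u{\left(N \right)} = -8 + 2 N$ ($u{\left(N \right)} = 2 \left(N - 4\right) = 2 \left(-4 + N\right) = -8 + 2 N$)
$\sqrt{\left(16 \left(-4 + 2 d{\left(3,-4 \right)}\right) - 86\right) + m{\left(79,u{\left(-7 \right)} \right)}} = \sqrt{\left(16 \left(-4 + 2 \left(\left(-5\right) \left(-4\right)\right)\right) - 86\right) + 79 \left(-8 + 2 \left(-7\right)\right)} = \sqrt{\left(16 \left(-4 + 2 \cdot 20\right) - 86\right) + 79 \left(-8 - 14\right)} = \sqrt{\left(16 \left(-4 + 40\right) - 86\right) + 79 \left(-22\right)} = \sqrt{\left(16 \cdot 36 - 86\right) - 1738} = \sqrt{\left(576 - 86\right) - 1738} = \sqrt{490 - 1738} = \sqrt{-1248} = 4 i \sqrt{78}$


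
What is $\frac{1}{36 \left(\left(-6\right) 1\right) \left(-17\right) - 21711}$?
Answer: $- \frac{1}{18039} \approx -5.5435 \cdot 10^{-5}$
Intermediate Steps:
$\frac{1}{36 \left(\left(-6\right) 1\right) \left(-17\right) - 21711} = \frac{1}{36 \left(-6\right) \left(-17\right) - 21711} = \frac{1}{\left(-216\right) \left(-17\right) - 21711} = \frac{1}{3672 - 21711} = \frac{1}{-18039} = - \frac{1}{18039}$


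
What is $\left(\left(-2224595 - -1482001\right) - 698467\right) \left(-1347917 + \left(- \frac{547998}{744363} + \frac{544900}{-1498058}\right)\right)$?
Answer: $\frac{19000036022198778374923}{9781569711} \approx 1.9424 \cdot 10^{12}$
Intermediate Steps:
$\left(\left(-2224595 - -1482001\right) - 698467\right) \left(-1347917 + \left(- \frac{547998}{744363} + \frac{544900}{-1498058}\right)\right) = \left(\left(-2224595 + 1482001\right) - 698467\right) \left(-1347917 + \left(\left(-547998\right) \frac{1}{744363} + 544900 \left(- \frac{1}{1498058}\right)\right)\right) = \left(-742594 - 698467\right) \left(-1347917 - \frac{10759089356}{9781569711}\right) = - 1441061 \left(-1347917 - \frac{10759089356}{9781569711}\right) = \left(-1441061\right) \left(- \frac{13184754859231343}{9781569711}\right) = \frac{19000036022198778374923}{9781569711}$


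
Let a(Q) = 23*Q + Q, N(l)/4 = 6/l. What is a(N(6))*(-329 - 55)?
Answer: -36864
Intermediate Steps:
N(l) = 24/l (N(l) = 4*(6/l) = 24/l)
a(Q) = 24*Q
a(N(6))*(-329 - 55) = (24*(24/6))*(-329 - 55) = (24*(24*(⅙)))*(-384) = (24*4)*(-384) = 96*(-384) = -36864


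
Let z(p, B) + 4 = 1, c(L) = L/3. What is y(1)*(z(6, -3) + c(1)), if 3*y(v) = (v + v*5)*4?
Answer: -64/3 ≈ -21.333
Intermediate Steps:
y(v) = 8*v (y(v) = ((v + v*5)*4)/3 = ((v + 5*v)*4)/3 = ((6*v)*4)/3 = (24*v)/3 = 8*v)
c(L) = L/3 (c(L) = L*(1/3) = L/3)
z(p, B) = -3 (z(p, B) = -4 + 1 = -3)
y(1)*(z(6, -3) + c(1)) = (8*1)*(-3 + (1/3)*1) = 8*(-3 + 1/3) = 8*(-8/3) = -64/3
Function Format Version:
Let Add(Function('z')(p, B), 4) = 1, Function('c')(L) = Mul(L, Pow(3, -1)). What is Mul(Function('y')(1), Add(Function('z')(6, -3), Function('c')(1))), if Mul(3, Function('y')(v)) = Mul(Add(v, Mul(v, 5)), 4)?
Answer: Rational(-64, 3) ≈ -21.333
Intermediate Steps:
Function('y')(v) = Mul(8, v) (Function('y')(v) = Mul(Rational(1, 3), Mul(Add(v, Mul(v, 5)), 4)) = Mul(Rational(1, 3), Mul(Add(v, Mul(5, v)), 4)) = Mul(Rational(1, 3), Mul(Mul(6, v), 4)) = Mul(Rational(1, 3), Mul(24, v)) = Mul(8, v))
Function('c')(L) = Mul(Rational(1, 3), L) (Function('c')(L) = Mul(L, Rational(1, 3)) = Mul(Rational(1, 3), L))
Function('z')(p, B) = -3 (Function('z')(p, B) = Add(-4, 1) = -3)
Mul(Function('y')(1), Add(Function('z')(6, -3), Function('c')(1))) = Mul(Mul(8, 1), Add(-3, Mul(Rational(1, 3), 1))) = Mul(8, Add(-3, Rational(1, 3))) = Mul(8, Rational(-8, 3)) = Rational(-64, 3)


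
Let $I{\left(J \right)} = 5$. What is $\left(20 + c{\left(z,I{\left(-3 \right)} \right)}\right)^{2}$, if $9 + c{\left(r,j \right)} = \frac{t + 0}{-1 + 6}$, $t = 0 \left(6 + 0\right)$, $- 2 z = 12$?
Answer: $121$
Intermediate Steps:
$z = -6$ ($z = \left(- \frac{1}{2}\right) 12 = -6$)
$t = 0$ ($t = 0 \cdot 6 = 0$)
$c{\left(r,j \right)} = -9$ ($c{\left(r,j \right)} = -9 + \frac{0 + 0}{-1 + 6} = -9 + \frac{0}{5} = -9 + 0 \cdot \frac{1}{5} = -9 + 0 = -9$)
$\left(20 + c{\left(z,I{\left(-3 \right)} \right)}\right)^{2} = \left(20 - 9\right)^{2} = 11^{2} = 121$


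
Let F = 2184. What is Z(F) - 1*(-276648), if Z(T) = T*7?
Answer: 291936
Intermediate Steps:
Z(T) = 7*T
Z(F) - 1*(-276648) = 7*2184 - 1*(-276648) = 15288 + 276648 = 291936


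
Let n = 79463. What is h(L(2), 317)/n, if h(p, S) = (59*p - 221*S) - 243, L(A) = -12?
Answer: -71008/79463 ≈ -0.89360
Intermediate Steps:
h(p, S) = -243 - 221*S + 59*p (h(p, S) = (-221*S + 59*p) - 243 = -243 - 221*S + 59*p)
h(L(2), 317)/n = (-243 - 221*317 + 59*(-12))/79463 = (-243 - 70057 - 708)*(1/79463) = -71008*1/79463 = -71008/79463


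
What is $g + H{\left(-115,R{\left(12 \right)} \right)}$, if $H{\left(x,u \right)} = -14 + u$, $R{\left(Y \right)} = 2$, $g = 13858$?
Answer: $13846$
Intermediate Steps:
$g + H{\left(-115,R{\left(12 \right)} \right)} = 13858 + \left(-14 + 2\right) = 13858 - 12 = 13846$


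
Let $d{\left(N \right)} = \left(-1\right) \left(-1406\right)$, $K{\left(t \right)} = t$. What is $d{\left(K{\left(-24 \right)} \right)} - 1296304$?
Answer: $-1294898$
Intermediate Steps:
$d{\left(N \right)} = 1406$
$d{\left(K{\left(-24 \right)} \right)} - 1296304 = 1406 - 1296304 = -1294898$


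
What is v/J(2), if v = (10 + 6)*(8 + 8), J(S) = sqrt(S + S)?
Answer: 128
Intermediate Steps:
J(S) = sqrt(2)*sqrt(S) (J(S) = sqrt(2*S) = sqrt(2)*sqrt(S))
v = 256 (v = 16*16 = 256)
v/J(2) = 256/((sqrt(2)*sqrt(2))) = 256/2 = 256*(1/2) = 128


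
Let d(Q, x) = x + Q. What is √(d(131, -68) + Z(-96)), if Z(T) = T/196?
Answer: √3063/7 ≈ 7.9063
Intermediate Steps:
d(Q, x) = Q + x
Z(T) = T/196 (Z(T) = T*(1/196) = T/196)
√(d(131, -68) + Z(-96)) = √((131 - 68) + (1/196)*(-96)) = √(63 - 24/49) = √(3063/49) = √3063/7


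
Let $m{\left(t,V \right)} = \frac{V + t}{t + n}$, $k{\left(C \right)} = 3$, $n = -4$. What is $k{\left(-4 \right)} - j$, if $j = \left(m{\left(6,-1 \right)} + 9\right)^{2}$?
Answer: $- \frac{517}{4} \approx -129.25$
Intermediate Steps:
$m{\left(t,V \right)} = \frac{V + t}{-4 + t}$ ($m{\left(t,V \right)} = \frac{V + t}{t - 4} = \frac{V + t}{-4 + t}$)
$j = \frac{529}{4}$ ($j = \left(\frac{-1 + 6}{-4 + 6} + 9\right)^{2} = \left(\frac{1}{2} \cdot 5 + 9\right)^{2} = \left(\frac{5}{2} + 9\right)^{2} = \left(\frac{23}{2}\right)^{2} = \frac{529}{4} \approx 132.25$)
$k{\left(-4 \right)} - j = 3 - \frac{529}{4} = - \frac{517}{4}$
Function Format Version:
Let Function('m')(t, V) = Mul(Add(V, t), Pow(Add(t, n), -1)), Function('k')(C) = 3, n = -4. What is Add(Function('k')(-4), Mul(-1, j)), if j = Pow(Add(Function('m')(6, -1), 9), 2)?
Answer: Rational(-517, 4) ≈ -129.25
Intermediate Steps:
Function('m')(t, V) = Mul(Pow(Add(-4, t), -1), Add(V, t)) (Function('m')(t, V) = Mul(Add(V, t), Pow(Add(t, -4), -1)) = Mul(Add(V, t), Pow(Add(-4, t), -1)) = Mul(Pow(Add(-4, t), -1), Add(V, t)))
j = Rational(529, 4) (j = Pow(Add(Mul(Pow(Add(-4, 6), -1), Add(-1, 6)), 9), 2) = Pow(Add(Mul(Pow(2, -1), 5), 9), 2) = Pow(Add(Mul(Rational(1, 2), 5), 9), 2) = Pow(Add(Rational(5, 2), 9), 2) = Pow(Rational(23, 2), 2) = Rational(529, 4) ≈ 132.25)
Add(Function('k')(-4), Mul(-1, j)) = Add(3, Mul(-1, Rational(529, 4))) = Add(3, Rational(-529, 4)) = Rational(-517, 4)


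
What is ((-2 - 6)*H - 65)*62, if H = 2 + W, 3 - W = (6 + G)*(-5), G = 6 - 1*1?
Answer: -33790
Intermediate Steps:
G = 5 (G = 6 - 1 = 5)
W = 58 (W = 3 - (6 + 5)*(-5) = 3 - 11*(-5) = 3 - 1*(-55) = 3 + 55 = 58)
H = 60 (H = 2 + 58 = 60)
((-2 - 6)*H - 65)*62 = ((-2 - 6)*60 - 65)*62 = (-8*60 - 65)*62 = (-480 - 65)*62 = -545*62 = -33790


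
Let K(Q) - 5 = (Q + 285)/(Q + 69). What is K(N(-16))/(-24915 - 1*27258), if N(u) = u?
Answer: -178/921723 ≈ -0.00019312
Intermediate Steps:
K(Q) = 5 + (285 + Q)/(69 + Q) (K(Q) = 5 + (Q + 285)/(Q + 69) = 5 + (285 + Q)/(69 + Q))
K(N(-16))/(-24915 - 1*27258) = (6*(105 - 16)/(69 - 16))/(-24915 - 1*27258) = (6*89/53)/(-24915 - 27258) = (6*(1/53)*89)/(-52173) = (534/53)*(-1/52173) = -178/921723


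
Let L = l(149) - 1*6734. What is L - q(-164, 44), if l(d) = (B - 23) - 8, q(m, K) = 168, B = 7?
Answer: -6926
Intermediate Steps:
l(d) = -24 (l(d) = (7 - 23) - 8 = -16 - 8 = -24)
L = -6758 (L = -24 - 1*6734 = -24 - 6734 = -6758)
L - q(-164, 44) = -6758 - 1*168 = -6758 - 168 = -6926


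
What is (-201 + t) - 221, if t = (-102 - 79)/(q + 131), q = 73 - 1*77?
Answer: -53775/127 ≈ -423.43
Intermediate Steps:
q = -4 (q = 73 - 77 = -4)
t = -181/127 (t = (-102 - 79)/(-4 + 131) = -181/127 ≈ -1.4252)
(-201 + t) - 221 = (-201 - 181/127) - 221 = -25708/127 - 221 = -53775/127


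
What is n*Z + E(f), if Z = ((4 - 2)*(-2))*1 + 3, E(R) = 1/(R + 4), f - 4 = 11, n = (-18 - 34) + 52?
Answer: 1/19 ≈ 0.052632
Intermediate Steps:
n = 0 (n = -52 + 52 = 0)
f = 15 (f = 4 + 11 = 15)
E(R) = 1/(4 + R)
Z = -1 (Z = (2*(-2))*1 + 3 = -4*1 + 3 = -4 + 3 = -1)
n*Z + E(f) = 0*(-1) + 1/(4 + 15) = 0 + 1/19 = 1/19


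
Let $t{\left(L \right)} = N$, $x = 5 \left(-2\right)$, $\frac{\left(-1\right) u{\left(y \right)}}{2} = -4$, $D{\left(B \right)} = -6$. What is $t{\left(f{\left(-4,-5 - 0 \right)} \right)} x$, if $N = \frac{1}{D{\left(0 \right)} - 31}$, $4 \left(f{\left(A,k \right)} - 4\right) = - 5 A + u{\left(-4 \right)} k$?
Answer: $\frac{10}{37} \approx 0.27027$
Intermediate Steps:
$u{\left(y \right)} = 8$ ($u{\left(y \right)} = \left(-2\right) \left(-4\right) = 8$)
$f{\left(A,k \right)} = 4 + 2 k - \frac{5 A}{4}$ ($f{\left(A,k \right)} = 4 + \frac{- 5 A + 8 k}{4} = 4 - \left(- 2 k + \frac{5 A}{4}\right) = 4 + 2 k - \frac{5 A}{4}$)
$x = -10$
$N = - \frac{1}{37}$ ($N = \frac{1}{-6 - 31} = \frac{1}{-37} = - \frac{1}{37} \approx -0.027027$)
$t{\left(L \right)} = - \frac{1}{37}$
$t{\left(f{\left(-4,-5 - 0 \right)} \right)} x = \left(- \frac{1}{37}\right) \left(-10\right) = \frac{10}{37}$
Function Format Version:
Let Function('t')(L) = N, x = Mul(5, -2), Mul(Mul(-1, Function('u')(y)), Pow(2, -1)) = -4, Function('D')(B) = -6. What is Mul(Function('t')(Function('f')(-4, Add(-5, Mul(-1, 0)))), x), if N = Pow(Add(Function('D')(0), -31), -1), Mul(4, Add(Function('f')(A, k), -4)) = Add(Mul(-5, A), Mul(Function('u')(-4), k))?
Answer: Rational(10, 37) ≈ 0.27027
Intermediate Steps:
Function('u')(y) = 8 (Function('u')(y) = Mul(-2, -4) = 8)
Function('f')(A, k) = Add(4, Mul(2, k), Mul(Rational(-5, 4), A)) (Function('f')(A, k) = Add(4, Mul(Rational(1, 4), Add(Mul(-5, A), Mul(8, k)))) = Add(4, Add(Mul(2, k), Mul(Rational(-5, 4), A))) = Add(4, Mul(2, k), Mul(Rational(-5, 4), A)))
x = -10
N = Rational(-1, 37) (N = Pow(Add(-6, -31), -1) = Pow(-37, -1) = Rational(-1, 37) ≈ -0.027027)
Function('t')(L) = Rational(-1, 37)
Mul(Function('t')(Function('f')(-4, Add(-5, Mul(-1, 0)))), x) = Mul(Rational(-1, 37), -10) = Rational(10, 37)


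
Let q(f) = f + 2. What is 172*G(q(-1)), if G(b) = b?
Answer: 172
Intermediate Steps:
q(f) = 2 + f
172*G(q(-1)) = 172*(2 - 1) = 172*1 = 172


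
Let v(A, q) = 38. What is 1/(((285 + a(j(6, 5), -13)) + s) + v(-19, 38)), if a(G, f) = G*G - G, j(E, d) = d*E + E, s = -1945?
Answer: -1/362 ≈ -0.0027624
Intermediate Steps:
j(E, d) = E + E*d (j(E, d) = E*d + E = E + E*d)
a(G, f) = G² - G
1/(((285 + a(j(6, 5), -13)) + s) + v(-19, 38)) = 1/(((285 + (6*(1 + 5))*(-1 + 6*(1 + 5))) - 1945) + 38) = 1/(((285 + (6*6)*(-1 + 6*6)) - 1945) + 38) = 1/(((285 + 36*(-1 + 36)) - 1945) + 38) = 1/(((285 + 36*35) - 1945) + 38) = 1/(((285 + 1260) - 1945) + 38) = 1/((1545 - 1945) + 38) = 1/(-400 + 38) = 1/(-362) = -1/362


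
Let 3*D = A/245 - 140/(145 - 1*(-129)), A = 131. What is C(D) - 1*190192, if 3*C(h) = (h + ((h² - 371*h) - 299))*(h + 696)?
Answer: -797112033769682312872/3062985729607125 ≈ -2.6024e+5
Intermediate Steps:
D = 797/100695 (D = (131/245 - 140/(145 - 1*(-129)))/3 = (131*(1/245) - 140/(145 + 129))/3 = (131/245 - 140/274)/3 = (131/245 - 140*1/274)/3 = (131/245 - 70/137)/3 = (⅓)*(797/33565) = 797/100695 ≈ 0.0079150)
C(h) = (696 + h)*(-299 + h² - 370*h)/3 (C(h) = ((h + ((h² - 371*h) - 299))*(h + 696))/3 = ((h + (-299 + h² - 371*h))*(696 + h))/3 = ((-299 + h² - 370*h)*(696 + h))/3 = ((696 + h)*(-299 + h² - 370*h))/3 = (696 + h)*(-299 + h² - 370*h)/3)
C(D) - 1*190192 = (-69368 - 257819/3*797/100695 + (797/100695)³/3 + 326*(797/100695)²/3) - 1*190192 = (-69368 - 205481743/302085 + (⅓)*(506261573/1020995243202375) + (326/3)*(635209/10139483025)) - 190192 = (-69368 - 205481743/302085 + 506261573/3062985729607125 + 207078134/30418449075) - 190192 = -214556651884243994872/3062985729607125 - 190192 = -797112033769682312872/3062985729607125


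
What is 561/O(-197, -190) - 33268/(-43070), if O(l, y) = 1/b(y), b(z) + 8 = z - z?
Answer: -96632446/21535 ≈ -4487.2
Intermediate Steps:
b(z) = -8 (b(z) = -8 + (z - z) = -8 + 0 = -8)
O(l, y) = -1/8 (O(l, y) = 1/(-8) = -1/8)
561/O(-197, -190) - 33268/(-43070) = 561/(-1/8) - 33268/(-43070) = 561*(-8) - 33268*(-1/43070) = -4488 + 16634/21535 = -96632446/21535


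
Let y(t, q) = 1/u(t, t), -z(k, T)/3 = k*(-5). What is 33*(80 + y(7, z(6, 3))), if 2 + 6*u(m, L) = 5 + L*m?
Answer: 68739/26 ≈ 2643.8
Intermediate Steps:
z(k, T) = 15*k (z(k, T) = -3*k*(-5) = -(-15)*k = 15*k)
u(m, L) = ½ + L*m/6 (u(m, L) = -⅓ + (5 + L*m)/6 = -⅓ + (⅚ + L*m/6) = ½ + L*m/6)
y(t, q) = 1/(½ + t²/6) (y(t, q) = 1/(½ + t*t/6) = 1/(½ + t²/6))
33*(80 + y(7, z(6, 3))) = 33*(80 + 6/(3 + 7²)) = 33*(80 + 6/(3 + 49)) = 33*(80 + 6/52) = 33*(80 + 6*(1/52)) = 33*(80 + 3/26) = 33*(2083/26) = 68739/26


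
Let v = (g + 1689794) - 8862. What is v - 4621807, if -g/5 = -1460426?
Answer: 4361255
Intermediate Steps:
g = 7302130 (g = -5*(-1460426) = 7302130)
v = 8983062 (v = (7302130 + 1689794) - 8862 = 8991924 - 8862 = 8983062)
v - 4621807 = 8983062 - 4621807 = 4361255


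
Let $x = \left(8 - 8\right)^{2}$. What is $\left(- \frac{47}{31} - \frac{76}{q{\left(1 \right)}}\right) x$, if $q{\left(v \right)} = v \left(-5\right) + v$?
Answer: $0$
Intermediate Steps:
$x = 0$ ($x = 0^{2} = 0$)
$q{\left(v \right)} = - 4 v$ ($q{\left(v \right)} = - 5 v + v = - 4 v$)
$\left(- \frac{47}{31} - \frac{76}{q{\left(1 \right)}}\right) x = \left(- \frac{47}{31} - \frac{76}{\left(-4\right) 1}\right) 0 = \left(\left(-47\right) \frac{1}{31} - \frac{76}{-4}\right) 0 = \left(- \frac{47}{31} - -19\right) 0 = \left(- \frac{47}{31} + 19\right) 0 = \frac{542}{31} \cdot 0 = 0$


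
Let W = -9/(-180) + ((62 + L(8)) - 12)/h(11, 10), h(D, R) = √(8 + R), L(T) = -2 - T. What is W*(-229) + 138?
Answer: 2531/20 - 4580*√2/3 ≈ -2032.5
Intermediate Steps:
W = 1/20 + 20*√2/3 (W = -9/(-180) + ((62 + (-2 - 1*8)) - 12)/(√(8 + 10)) = -9*(-1/180) + ((62 + (-2 - 8)) - 12)/(√18) = 1/20 + ((62 - 10) - 12)/((3*√2)) = 1/20 + (52 - 12)*(√2/6) = 1/20 + 40*(√2/6) = 1/20 + 20*√2/3 ≈ 9.4781)
W*(-229) + 138 = (1/20 + 20*√2/3)*(-229) + 138 = (-229/20 - 4580*√2/3) + 138 = 2531/20 - 4580*√2/3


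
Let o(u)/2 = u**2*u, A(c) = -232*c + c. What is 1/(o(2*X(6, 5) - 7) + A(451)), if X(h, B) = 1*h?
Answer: -1/103931 ≈ -9.6218e-6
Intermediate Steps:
X(h, B) = h
A(c) = -231*c
o(u) = 2*u**3 (o(u) = 2*(u**2*u) = 2*u**3)
1/(o(2*X(6, 5) - 7) + A(451)) = 1/(2*(2*6 - 7)**3 - 231*451) = 1/(2*(12 - 7)**3 - 104181) = 1/(2*5**3 - 104181) = 1/(2*125 - 104181) = 1/(250 - 104181) = 1/(-103931) = -1/103931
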